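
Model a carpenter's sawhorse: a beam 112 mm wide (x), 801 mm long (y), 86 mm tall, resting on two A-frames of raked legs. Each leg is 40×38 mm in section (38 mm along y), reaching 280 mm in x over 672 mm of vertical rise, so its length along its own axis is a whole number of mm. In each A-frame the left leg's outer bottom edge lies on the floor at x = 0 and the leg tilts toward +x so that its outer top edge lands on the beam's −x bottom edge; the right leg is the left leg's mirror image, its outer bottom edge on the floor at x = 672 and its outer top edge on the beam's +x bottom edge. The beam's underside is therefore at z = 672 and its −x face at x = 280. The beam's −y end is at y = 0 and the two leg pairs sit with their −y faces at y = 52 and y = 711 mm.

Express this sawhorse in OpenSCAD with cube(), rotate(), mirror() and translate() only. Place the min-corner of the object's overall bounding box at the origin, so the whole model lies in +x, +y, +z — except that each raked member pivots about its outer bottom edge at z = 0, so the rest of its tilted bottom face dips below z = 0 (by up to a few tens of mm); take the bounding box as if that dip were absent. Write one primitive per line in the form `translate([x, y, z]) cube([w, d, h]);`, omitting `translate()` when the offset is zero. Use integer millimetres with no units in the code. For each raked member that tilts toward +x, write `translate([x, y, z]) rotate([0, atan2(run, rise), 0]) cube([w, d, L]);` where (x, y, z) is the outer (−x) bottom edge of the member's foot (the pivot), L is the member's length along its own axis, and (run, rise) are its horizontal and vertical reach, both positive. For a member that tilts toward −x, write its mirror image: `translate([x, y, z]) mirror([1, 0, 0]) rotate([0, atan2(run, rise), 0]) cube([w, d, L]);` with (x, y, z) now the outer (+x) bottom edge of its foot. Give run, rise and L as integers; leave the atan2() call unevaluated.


// leg length = √(280² + 672²) = 728
// right-leg outer foot x = 2·280 + 112 = 672
// beam min-corner = (280, 0, 672)
translate([280, 0, 672]) cube([112, 801, 86]);
translate([0, 52, 0]) rotate([0, atan2(280, 672), 0]) cube([40, 38, 728]);
translate([672, 52, 0]) mirror([1, 0, 0]) rotate([0, atan2(280, 672), 0]) cube([40, 38, 728]);
translate([0, 711, 0]) rotate([0, atan2(280, 672), 0]) cube([40, 38, 728]);
translate([672, 711, 0]) mirror([1, 0, 0]) rotate([0, atan2(280, 672), 0]) cube([40, 38, 728]);


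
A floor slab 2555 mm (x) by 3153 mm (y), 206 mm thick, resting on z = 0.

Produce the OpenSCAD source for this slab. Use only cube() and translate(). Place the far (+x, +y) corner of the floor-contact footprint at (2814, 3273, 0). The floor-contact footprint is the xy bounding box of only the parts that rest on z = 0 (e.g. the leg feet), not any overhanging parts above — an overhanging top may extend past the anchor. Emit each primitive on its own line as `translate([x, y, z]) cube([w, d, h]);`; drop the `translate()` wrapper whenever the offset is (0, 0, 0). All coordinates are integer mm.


translate([259, 120, 0]) cube([2555, 3153, 206]);


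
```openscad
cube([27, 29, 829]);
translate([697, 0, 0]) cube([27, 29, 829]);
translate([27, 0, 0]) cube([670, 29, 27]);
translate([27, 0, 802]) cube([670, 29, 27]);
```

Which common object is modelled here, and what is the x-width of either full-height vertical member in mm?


A picture frame. The border width is 27 mm.

Four thin pieces enclosing a rectangular opening — a picture frame. The two full-height stiles are 829 mm tall; the top rail sits at z = 802 and is 27 mm tall, so the border above the opening is 829 − 802 = 27 mm, matching the stile x-width.


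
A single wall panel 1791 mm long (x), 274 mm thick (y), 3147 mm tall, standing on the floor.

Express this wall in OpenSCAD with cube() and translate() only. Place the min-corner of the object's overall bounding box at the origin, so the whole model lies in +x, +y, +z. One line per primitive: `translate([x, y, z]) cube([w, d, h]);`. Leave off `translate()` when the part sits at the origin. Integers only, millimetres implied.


cube([1791, 274, 3147]);


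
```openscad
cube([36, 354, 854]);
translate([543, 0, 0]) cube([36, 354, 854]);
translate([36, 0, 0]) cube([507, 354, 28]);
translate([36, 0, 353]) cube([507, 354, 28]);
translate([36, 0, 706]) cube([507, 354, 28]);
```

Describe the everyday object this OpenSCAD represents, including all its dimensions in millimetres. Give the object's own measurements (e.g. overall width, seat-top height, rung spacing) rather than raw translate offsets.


An open bookshelf. Two side panels, each 36 mm thick, 354 mm deep and 854 mm tall, stand 579 mm apart (outside-to-outside). Between them sit 3 shelves, each 28 mm thick and 354 mm deep, spanning the full gap between the sides. The bottom shelf rests on the floor (its underside at z = 0) and the clear gap between one shelf's top and the next shelf's underside is 325 mm.


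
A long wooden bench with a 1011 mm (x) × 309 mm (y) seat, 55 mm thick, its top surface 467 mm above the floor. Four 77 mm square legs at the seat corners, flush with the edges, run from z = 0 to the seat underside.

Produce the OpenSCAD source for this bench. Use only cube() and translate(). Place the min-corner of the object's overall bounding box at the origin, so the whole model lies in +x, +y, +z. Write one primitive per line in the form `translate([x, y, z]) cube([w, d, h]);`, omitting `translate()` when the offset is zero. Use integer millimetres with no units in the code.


translate([0, 0, 412]) cube([1011, 309, 55]);
cube([77, 77, 412]);
translate([0, 232, 0]) cube([77, 77, 412]);
translate([934, 0, 0]) cube([77, 77, 412]);
translate([934, 232, 0]) cube([77, 77, 412]);


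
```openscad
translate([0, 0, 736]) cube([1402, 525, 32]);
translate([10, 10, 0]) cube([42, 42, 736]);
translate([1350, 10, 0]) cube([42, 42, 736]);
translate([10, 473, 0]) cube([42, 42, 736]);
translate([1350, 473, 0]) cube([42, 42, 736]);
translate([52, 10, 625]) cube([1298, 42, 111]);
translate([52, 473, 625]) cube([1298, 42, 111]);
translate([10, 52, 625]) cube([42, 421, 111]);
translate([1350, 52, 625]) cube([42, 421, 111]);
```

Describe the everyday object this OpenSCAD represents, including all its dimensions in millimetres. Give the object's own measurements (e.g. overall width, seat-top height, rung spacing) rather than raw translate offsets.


A rectangular dining table. The top is 1402×525×32 mm with its upper surface at z = 768 mm. It stands on four 42×42 mm square legs, each inset 10 mm from the nearest pair of top edges, running from the floor to the underside of the top. Four apron rails, 42 mm thick and 111 mm tall, run between adjacent legs with their top edges flush with the underside of the top and their outer faces flush with the legs' outer faces.


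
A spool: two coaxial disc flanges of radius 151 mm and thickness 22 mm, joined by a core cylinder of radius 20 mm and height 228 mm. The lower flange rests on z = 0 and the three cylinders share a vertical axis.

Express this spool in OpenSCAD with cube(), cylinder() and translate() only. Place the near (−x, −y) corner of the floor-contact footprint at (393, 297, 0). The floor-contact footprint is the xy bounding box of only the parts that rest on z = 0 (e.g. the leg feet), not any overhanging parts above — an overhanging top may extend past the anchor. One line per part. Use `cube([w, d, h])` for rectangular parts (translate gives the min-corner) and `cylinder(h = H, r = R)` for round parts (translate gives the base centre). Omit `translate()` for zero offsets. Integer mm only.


translate([544, 448, 0]) cylinder(h = 22, r = 151);
translate([544, 448, 22]) cylinder(h = 228, r = 20);
translate([544, 448, 250]) cylinder(h = 22, r = 151);


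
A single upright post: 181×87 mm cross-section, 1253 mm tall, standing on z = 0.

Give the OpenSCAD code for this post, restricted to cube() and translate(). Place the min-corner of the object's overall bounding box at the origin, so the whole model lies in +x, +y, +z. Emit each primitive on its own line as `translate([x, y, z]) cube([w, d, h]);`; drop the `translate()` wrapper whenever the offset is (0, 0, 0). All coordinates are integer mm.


cube([181, 87, 1253]);


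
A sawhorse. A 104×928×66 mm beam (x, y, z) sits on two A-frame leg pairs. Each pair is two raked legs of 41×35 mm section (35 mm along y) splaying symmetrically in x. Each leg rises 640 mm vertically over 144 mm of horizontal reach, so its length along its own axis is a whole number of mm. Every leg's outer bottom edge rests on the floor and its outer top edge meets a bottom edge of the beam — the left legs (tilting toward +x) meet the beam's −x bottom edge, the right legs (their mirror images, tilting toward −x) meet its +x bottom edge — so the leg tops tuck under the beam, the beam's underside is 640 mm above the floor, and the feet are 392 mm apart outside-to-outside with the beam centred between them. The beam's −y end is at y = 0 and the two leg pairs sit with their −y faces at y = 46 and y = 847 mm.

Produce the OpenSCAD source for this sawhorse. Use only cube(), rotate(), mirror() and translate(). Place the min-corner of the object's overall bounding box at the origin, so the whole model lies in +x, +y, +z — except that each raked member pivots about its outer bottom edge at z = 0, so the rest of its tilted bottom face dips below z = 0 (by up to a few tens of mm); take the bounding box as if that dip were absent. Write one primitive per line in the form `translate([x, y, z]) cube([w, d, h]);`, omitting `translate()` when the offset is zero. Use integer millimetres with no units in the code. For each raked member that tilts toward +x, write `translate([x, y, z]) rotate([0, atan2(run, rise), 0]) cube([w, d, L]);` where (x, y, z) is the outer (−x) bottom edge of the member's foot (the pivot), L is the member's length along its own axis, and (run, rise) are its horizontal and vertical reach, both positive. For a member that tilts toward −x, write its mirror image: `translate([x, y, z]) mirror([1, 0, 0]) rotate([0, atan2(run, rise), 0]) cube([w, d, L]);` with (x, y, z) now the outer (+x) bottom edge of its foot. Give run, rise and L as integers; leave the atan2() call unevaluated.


translate([144, 0, 640]) cube([104, 928, 66]);
translate([0, 46, 0]) rotate([0, atan2(144, 640), 0]) cube([41, 35, 656]);
translate([392, 46, 0]) mirror([1, 0, 0]) rotate([0, atan2(144, 640), 0]) cube([41, 35, 656]);
translate([0, 847, 0]) rotate([0, atan2(144, 640), 0]) cube([41, 35, 656]);
translate([392, 847, 0]) mirror([1, 0, 0]) rotate([0, atan2(144, 640), 0]) cube([41, 35, 656]);


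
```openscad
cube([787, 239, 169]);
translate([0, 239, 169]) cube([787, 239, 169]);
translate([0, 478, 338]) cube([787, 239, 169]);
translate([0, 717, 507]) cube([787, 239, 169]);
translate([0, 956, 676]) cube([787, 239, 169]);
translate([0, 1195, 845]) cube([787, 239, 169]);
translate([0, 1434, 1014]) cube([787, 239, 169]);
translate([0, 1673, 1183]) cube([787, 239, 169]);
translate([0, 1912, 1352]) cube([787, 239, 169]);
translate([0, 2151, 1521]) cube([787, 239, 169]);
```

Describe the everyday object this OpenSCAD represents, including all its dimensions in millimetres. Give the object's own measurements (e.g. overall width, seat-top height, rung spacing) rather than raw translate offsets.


A straight staircase of 10 solid steps. Each step is 787 mm wide (x), 239 mm deep (y, the going) and 169 mm tall (the rise). The first step rests on the floor; each subsequent step sits one going further in +y and one rise higher in +z, directly behind and above the previous step with no overlap.


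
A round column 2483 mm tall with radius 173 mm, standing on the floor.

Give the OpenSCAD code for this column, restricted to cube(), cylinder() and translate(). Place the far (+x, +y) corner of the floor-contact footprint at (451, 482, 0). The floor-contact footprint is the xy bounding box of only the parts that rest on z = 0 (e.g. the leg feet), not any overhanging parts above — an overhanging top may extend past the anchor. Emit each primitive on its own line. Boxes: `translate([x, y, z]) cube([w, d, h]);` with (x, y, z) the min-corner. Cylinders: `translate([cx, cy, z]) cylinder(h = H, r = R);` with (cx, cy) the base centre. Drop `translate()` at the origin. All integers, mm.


translate([278, 309, 0]) cylinder(h = 2483, r = 173);


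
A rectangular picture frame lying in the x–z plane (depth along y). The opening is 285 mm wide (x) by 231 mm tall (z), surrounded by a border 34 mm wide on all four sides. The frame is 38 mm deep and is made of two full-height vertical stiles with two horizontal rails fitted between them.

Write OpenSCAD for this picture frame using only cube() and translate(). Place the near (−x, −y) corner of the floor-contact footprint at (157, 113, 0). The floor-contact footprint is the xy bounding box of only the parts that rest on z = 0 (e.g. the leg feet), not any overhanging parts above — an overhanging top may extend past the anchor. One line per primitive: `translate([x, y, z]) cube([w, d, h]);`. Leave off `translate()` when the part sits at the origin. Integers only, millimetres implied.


translate([157, 113, 0]) cube([34, 38, 299]);
translate([476, 113, 0]) cube([34, 38, 299]);
translate([191, 113, 0]) cube([285, 38, 34]);
translate([191, 113, 265]) cube([285, 38, 34]);


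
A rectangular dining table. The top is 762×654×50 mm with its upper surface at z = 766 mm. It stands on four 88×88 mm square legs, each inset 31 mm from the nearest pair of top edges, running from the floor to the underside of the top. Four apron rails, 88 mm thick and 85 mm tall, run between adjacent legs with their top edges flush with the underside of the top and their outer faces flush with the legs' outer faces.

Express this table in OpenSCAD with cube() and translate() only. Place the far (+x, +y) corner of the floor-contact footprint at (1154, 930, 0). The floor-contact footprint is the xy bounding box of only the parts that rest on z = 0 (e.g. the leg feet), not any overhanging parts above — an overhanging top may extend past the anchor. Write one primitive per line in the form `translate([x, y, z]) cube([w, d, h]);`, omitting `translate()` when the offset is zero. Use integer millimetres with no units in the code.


translate([423, 307, 716]) cube([762, 654, 50]);
translate([454, 338, 0]) cube([88, 88, 716]);
translate([1066, 338, 0]) cube([88, 88, 716]);
translate([454, 842, 0]) cube([88, 88, 716]);
translate([1066, 842, 0]) cube([88, 88, 716]);
translate([542, 338, 631]) cube([524, 88, 85]);
translate([542, 842, 631]) cube([524, 88, 85]);
translate([454, 426, 631]) cube([88, 416, 85]);
translate([1066, 426, 631]) cube([88, 416, 85]);


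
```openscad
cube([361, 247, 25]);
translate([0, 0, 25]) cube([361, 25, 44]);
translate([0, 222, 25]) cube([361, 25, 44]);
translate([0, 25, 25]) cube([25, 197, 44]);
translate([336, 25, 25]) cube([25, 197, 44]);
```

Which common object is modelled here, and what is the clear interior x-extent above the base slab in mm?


An open box. The internal width is 311 mm.

A 361×247 base slab with four walls standing on it — an open box. The base is 361 mm wide and the walls are 25 mm thick, so the internal width is 361 − 2 × 25 = 311 mm.


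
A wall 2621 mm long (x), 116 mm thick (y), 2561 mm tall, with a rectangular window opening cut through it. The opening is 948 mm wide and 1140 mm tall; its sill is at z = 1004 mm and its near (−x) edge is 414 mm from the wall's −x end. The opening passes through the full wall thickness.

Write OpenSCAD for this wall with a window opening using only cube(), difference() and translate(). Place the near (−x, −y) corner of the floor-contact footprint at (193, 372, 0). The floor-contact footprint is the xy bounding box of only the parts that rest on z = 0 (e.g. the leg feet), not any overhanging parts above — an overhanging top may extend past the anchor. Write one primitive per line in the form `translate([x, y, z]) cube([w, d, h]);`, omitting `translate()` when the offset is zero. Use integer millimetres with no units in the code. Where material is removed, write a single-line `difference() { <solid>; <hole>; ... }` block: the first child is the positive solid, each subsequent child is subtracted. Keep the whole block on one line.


difference() { translate([193, 372, 0]) cube([2621, 116, 2561]); translate([607, 372, 1004]) cube([948, 116, 1140]); }


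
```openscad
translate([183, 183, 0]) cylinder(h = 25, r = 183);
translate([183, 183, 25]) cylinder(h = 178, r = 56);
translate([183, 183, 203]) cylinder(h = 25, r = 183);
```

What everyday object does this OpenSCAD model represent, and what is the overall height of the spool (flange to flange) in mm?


A spool. The overall height is 228 mm.

Three coaxial cylinders, large–small–large — a spool. Two 25 mm flanges and a 178 mm core give 25 + 178 + 25 = 228 mm.


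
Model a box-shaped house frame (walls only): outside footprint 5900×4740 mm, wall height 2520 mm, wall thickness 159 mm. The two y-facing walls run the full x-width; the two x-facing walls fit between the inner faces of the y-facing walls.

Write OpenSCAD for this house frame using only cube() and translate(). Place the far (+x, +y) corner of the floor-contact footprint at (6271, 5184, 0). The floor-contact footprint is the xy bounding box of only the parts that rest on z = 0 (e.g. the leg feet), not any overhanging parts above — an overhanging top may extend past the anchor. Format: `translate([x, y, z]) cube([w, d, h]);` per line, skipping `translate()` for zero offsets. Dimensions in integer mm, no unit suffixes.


translate([371, 444, 0]) cube([5900, 159, 2520]);
translate([371, 5025, 0]) cube([5900, 159, 2520]);
translate([371, 603, 0]) cube([159, 4422, 2520]);
translate([6112, 603, 0]) cube([159, 4422, 2520]);


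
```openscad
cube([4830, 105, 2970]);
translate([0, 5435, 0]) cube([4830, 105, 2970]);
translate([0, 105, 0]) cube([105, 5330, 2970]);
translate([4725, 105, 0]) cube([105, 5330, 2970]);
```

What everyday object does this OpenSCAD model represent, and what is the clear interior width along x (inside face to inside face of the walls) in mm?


A house (or room) frame. The interior width is 4620 mm.

Four 2970 mm walls enclosing a rectangle with no floor or roof — a room or house frame. Outside width is 4830 mm and wall thickness is 105 mm, so the interior width is 4830 − 2 × 105 = 4620 mm.


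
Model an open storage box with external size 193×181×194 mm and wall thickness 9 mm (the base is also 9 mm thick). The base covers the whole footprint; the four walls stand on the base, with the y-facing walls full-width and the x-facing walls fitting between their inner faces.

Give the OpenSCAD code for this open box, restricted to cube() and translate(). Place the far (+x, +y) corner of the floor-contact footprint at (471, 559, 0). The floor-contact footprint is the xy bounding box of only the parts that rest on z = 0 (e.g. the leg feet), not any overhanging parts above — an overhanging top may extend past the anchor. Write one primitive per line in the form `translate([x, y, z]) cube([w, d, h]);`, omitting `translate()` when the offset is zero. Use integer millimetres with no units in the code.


translate([278, 378, 0]) cube([193, 181, 9]);
translate([278, 378, 9]) cube([193, 9, 185]);
translate([278, 550, 9]) cube([193, 9, 185]);
translate([278, 387, 9]) cube([9, 163, 185]);
translate([462, 387, 9]) cube([9, 163, 185]);


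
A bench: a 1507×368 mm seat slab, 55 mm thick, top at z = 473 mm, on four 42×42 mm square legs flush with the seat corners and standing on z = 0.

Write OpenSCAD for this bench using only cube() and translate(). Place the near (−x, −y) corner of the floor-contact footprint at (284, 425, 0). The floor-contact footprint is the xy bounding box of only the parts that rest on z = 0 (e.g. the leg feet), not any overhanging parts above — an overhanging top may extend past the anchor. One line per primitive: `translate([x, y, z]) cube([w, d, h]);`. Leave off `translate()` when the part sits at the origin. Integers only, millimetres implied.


translate([284, 425, 418]) cube([1507, 368, 55]);
translate([284, 425, 0]) cube([42, 42, 418]);
translate([284, 751, 0]) cube([42, 42, 418]);
translate([1749, 425, 0]) cube([42, 42, 418]);
translate([1749, 751, 0]) cube([42, 42, 418]);


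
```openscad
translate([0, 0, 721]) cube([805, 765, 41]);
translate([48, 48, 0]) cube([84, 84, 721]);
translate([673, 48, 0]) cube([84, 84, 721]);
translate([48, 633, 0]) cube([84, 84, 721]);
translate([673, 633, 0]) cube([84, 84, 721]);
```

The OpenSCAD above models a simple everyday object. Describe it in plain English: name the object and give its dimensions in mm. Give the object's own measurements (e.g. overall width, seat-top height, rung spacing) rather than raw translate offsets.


A rectangular dining table. The top is 805×765×41 mm with its upper surface at z = 762 mm. It stands on four 84×84 mm square legs, each inset 48 mm from the nearest pair of top edges, running from the floor to the underside of the top.


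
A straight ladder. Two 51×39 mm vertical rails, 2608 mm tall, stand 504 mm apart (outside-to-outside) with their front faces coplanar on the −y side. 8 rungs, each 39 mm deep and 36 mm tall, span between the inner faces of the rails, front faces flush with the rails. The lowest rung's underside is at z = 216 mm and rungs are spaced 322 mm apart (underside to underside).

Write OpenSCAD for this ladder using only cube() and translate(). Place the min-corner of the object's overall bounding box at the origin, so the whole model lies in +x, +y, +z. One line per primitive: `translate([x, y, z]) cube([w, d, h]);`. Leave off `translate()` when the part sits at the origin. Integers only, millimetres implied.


cube([51, 39, 2608]);
translate([453, 0, 0]) cube([51, 39, 2608]);
translate([51, 0, 216]) cube([402, 39, 36]);
translate([51, 0, 538]) cube([402, 39, 36]);
translate([51, 0, 860]) cube([402, 39, 36]);
translate([51, 0, 1182]) cube([402, 39, 36]);
translate([51, 0, 1504]) cube([402, 39, 36]);
translate([51, 0, 1826]) cube([402, 39, 36]);
translate([51, 0, 2148]) cube([402, 39, 36]);
translate([51, 0, 2470]) cube([402, 39, 36]);


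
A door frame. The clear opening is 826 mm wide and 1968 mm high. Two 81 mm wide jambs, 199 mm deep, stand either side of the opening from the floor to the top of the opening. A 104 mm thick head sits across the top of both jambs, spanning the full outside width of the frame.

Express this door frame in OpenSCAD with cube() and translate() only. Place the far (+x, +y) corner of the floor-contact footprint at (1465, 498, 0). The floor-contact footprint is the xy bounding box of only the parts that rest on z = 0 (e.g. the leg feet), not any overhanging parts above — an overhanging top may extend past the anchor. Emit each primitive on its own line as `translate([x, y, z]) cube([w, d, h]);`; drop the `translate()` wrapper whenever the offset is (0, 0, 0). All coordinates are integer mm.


translate([477, 299, 0]) cube([81, 199, 1968]);
translate([1384, 299, 0]) cube([81, 199, 1968]);
translate([477, 299, 1968]) cube([988, 199, 104]);


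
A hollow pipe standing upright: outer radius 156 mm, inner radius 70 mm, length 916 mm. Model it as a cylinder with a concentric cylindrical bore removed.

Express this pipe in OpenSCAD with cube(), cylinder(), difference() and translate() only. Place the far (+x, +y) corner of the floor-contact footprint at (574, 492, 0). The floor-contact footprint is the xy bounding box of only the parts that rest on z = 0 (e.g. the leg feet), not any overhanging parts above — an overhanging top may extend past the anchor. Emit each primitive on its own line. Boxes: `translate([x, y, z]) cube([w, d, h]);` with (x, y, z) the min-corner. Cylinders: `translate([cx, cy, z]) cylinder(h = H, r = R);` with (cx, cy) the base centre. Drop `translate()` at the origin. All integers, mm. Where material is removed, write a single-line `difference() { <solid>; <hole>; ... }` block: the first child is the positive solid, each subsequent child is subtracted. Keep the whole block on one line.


difference() { translate([418, 336, 0]) cylinder(h = 916, r = 156); translate([418, 336, 0]) cylinder(h = 916, r = 70); }


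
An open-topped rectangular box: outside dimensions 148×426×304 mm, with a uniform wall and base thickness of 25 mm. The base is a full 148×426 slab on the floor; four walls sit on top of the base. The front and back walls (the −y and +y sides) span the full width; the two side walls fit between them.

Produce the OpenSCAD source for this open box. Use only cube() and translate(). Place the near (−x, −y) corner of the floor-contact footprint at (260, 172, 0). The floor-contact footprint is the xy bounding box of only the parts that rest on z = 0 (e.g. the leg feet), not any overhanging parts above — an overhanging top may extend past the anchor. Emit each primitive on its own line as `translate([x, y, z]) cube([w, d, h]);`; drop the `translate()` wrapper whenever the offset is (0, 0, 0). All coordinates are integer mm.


translate([260, 172, 0]) cube([148, 426, 25]);
translate([260, 172, 25]) cube([148, 25, 279]);
translate([260, 573, 25]) cube([148, 25, 279]);
translate([260, 197, 25]) cube([25, 376, 279]);
translate([383, 197, 25]) cube([25, 376, 279]);


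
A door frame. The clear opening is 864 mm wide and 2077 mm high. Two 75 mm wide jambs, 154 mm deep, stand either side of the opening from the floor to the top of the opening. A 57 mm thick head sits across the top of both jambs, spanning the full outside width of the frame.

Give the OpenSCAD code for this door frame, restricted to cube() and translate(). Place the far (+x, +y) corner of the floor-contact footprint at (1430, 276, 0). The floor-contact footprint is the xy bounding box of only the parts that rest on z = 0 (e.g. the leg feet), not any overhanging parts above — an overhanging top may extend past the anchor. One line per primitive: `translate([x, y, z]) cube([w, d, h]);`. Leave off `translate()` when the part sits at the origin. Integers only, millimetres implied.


translate([416, 122, 0]) cube([75, 154, 2077]);
translate([1355, 122, 0]) cube([75, 154, 2077]);
translate([416, 122, 2077]) cube([1014, 154, 57]);


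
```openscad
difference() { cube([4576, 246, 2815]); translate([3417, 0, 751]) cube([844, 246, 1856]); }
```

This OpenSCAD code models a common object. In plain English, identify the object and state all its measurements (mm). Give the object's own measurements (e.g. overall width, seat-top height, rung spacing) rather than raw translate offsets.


A wall 4576 mm long (x), 246 mm thick (y), 2815 mm tall, with a rectangular window opening cut through it. The opening is 844 mm wide and 1856 mm tall; its sill is at z = 751 mm and its near (−x) edge is 3417 mm from the wall's −x end. The opening passes through the full wall thickness.


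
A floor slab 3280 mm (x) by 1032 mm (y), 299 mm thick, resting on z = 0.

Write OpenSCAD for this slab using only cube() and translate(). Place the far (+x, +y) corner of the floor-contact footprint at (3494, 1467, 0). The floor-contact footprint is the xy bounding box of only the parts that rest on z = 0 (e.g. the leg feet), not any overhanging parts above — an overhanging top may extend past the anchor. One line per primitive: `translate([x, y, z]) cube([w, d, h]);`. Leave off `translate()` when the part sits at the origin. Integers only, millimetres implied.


translate([214, 435, 0]) cube([3280, 1032, 299]);


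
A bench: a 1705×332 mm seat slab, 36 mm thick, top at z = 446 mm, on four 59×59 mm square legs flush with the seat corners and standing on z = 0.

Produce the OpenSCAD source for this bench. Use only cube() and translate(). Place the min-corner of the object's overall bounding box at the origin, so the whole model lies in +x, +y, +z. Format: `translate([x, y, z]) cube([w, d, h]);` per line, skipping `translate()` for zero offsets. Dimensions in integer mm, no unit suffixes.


translate([0, 0, 410]) cube([1705, 332, 36]);
cube([59, 59, 410]);
translate([0, 273, 0]) cube([59, 59, 410]);
translate([1646, 0, 0]) cube([59, 59, 410]);
translate([1646, 273, 0]) cube([59, 59, 410]);


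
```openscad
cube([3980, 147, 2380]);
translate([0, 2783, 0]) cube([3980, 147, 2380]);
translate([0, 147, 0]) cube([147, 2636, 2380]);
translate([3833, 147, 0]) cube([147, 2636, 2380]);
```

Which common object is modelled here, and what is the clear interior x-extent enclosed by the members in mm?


A house (or room) frame. The interior width is 3686 mm.

Four 2380 mm walls enclosing a rectangle with no floor or roof — a room or house frame. Outside width is 3980 mm and wall thickness is 147 mm, so the interior width is 3980 − 2 × 147 = 3686 mm.


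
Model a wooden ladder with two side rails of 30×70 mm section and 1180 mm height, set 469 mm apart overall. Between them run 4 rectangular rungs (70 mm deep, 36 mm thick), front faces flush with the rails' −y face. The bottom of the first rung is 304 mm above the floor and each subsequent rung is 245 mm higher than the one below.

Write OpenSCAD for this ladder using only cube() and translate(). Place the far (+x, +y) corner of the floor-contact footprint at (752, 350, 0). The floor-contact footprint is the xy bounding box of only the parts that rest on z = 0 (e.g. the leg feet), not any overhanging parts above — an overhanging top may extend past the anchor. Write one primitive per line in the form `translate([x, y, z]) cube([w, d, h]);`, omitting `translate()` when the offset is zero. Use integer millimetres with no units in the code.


// rung span = 469 - 2*30 = 409
// rung[k] z = 304 + k*245
translate([283, 280, 0]) cube([30, 70, 1180]);
translate([722, 280, 0]) cube([30, 70, 1180]);
translate([313, 280, 304]) cube([409, 70, 36]);
translate([313, 280, 549]) cube([409, 70, 36]);
translate([313, 280, 794]) cube([409, 70, 36]);
translate([313, 280, 1039]) cube([409, 70, 36]);


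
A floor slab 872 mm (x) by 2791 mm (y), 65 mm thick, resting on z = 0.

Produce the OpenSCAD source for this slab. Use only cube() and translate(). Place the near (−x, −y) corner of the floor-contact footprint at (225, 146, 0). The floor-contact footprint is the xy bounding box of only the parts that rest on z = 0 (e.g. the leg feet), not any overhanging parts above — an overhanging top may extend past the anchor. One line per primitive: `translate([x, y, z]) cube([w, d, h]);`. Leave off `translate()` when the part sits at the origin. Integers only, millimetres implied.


translate([225, 146, 0]) cube([872, 2791, 65]);


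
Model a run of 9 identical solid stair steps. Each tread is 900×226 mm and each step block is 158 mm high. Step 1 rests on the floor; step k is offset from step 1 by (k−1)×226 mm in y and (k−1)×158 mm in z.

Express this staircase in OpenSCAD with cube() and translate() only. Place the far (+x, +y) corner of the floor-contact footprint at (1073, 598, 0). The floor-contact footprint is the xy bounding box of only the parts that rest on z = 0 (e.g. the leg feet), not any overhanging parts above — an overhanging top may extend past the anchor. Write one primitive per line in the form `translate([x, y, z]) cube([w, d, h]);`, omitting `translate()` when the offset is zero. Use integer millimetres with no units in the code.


translate([173, 372, 0]) cube([900, 226, 158]);
translate([173, 598, 158]) cube([900, 226, 158]);
translate([173, 824, 316]) cube([900, 226, 158]);
translate([173, 1050, 474]) cube([900, 226, 158]);
translate([173, 1276, 632]) cube([900, 226, 158]);
translate([173, 1502, 790]) cube([900, 226, 158]);
translate([173, 1728, 948]) cube([900, 226, 158]);
translate([173, 1954, 1106]) cube([900, 226, 158]);
translate([173, 2180, 1264]) cube([900, 226, 158]);


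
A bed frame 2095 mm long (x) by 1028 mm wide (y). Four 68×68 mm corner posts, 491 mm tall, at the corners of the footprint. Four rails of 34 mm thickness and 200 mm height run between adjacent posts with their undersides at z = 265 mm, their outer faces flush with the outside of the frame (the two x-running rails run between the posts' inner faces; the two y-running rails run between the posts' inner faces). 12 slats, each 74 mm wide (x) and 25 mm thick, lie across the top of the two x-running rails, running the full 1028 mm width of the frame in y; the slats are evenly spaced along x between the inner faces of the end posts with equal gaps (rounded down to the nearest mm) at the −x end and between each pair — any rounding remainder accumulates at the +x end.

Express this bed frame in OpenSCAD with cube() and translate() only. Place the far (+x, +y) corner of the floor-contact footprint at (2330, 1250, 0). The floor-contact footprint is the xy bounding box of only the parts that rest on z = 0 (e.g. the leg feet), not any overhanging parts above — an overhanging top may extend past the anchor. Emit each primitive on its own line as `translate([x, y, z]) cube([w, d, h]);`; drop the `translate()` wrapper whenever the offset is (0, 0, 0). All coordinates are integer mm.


translate([235, 222, 0]) cube([68, 68, 491]);
translate([235, 1182, 0]) cube([68, 68, 491]);
translate([2262, 222, 0]) cube([68, 68, 491]);
translate([2262, 1182, 0]) cube([68, 68, 491]);
translate([303, 222, 265]) cube([1959, 34, 200]);
translate([303, 1216, 265]) cube([1959, 34, 200]);
translate([235, 290, 265]) cube([34, 892, 200]);
translate([2296, 290, 265]) cube([34, 892, 200]);
translate([385, 222, 465]) cube([74, 1028, 25]);
translate([541, 222, 465]) cube([74, 1028, 25]);
translate([697, 222, 465]) cube([74, 1028, 25]);
translate([853, 222, 465]) cube([74, 1028, 25]);
translate([1009, 222, 465]) cube([74, 1028, 25]);
translate([1165, 222, 465]) cube([74, 1028, 25]);
translate([1321, 222, 465]) cube([74, 1028, 25]);
translate([1477, 222, 465]) cube([74, 1028, 25]);
translate([1633, 222, 465]) cube([74, 1028, 25]);
translate([1789, 222, 465]) cube([74, 1028, 25]);
translate([1945, 222, 465]) cube([74, 1028, 25]);
translate([2101, 222, 465]) cube([74, 1028, 25]);


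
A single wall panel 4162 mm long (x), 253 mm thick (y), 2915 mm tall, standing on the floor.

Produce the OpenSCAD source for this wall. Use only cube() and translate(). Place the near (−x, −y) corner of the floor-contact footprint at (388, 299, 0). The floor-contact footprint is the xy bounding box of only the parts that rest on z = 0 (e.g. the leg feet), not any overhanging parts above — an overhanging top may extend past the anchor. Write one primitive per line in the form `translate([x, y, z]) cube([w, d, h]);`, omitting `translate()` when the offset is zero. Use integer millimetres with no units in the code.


translate([388, 299, 0]) cube([4162, 253, 2915]);


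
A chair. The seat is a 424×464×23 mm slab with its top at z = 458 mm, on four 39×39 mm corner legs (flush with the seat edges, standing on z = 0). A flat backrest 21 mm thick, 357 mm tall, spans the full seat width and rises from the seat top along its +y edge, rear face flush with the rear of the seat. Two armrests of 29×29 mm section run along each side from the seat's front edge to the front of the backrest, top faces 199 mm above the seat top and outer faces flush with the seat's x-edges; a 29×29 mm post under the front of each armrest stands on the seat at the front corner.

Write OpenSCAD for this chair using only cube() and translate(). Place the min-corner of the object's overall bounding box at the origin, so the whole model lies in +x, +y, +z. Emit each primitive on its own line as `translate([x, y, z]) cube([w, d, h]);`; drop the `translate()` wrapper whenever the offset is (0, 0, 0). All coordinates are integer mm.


translate([0, 0, 435]) cube([424, 464, 23]);
cube([39, 39, 435]);
translate([385, 0, 0]) cube([39, 39, 435]);
translate([0, 425, 0]) cube([39, 39, 435]);
translate([385, 425, 0]) cube([39, 39, 435]);
translate([0, 443, 458]) cube([424, 21, 357]);
translate([0, 0, 628]) cube([29, 443, 29]);
translate([395, 0, 628]) cube([29, 443, 29]);
translate([0, 0, 458]) cube([29, 29, 170]);
translate([395, 0, 458]) cube([29, 29, 170]);


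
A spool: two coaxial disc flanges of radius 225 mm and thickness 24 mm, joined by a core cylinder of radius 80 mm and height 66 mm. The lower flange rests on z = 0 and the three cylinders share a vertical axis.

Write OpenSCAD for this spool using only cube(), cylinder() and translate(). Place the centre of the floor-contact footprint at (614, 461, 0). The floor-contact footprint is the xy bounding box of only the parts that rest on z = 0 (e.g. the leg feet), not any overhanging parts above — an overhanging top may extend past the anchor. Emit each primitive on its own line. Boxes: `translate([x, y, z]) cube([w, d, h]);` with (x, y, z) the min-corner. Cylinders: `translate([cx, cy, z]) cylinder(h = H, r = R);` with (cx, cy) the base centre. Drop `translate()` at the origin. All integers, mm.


translate([614, 461, 0]) cylinder(h = 24, r = 225);
translate([614, 461, 24]) cylinder(h = 66, r = 80);
translate([614, 461, 90]) cylinder(h = 24, r = 225);


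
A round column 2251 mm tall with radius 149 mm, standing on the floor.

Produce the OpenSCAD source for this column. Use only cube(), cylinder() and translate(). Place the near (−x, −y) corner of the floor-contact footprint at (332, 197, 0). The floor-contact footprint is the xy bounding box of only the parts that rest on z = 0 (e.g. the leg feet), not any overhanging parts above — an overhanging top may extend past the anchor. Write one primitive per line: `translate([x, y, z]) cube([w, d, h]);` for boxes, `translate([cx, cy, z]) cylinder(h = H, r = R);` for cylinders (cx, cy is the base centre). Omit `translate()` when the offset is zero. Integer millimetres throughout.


translate([481, 346, 0]) cylinder(h = 2251, r = 149);


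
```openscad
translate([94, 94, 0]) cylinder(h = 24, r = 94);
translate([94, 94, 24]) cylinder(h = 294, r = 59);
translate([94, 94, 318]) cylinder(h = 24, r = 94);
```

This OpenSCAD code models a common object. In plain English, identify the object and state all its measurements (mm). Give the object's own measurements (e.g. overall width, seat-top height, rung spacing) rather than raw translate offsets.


A spool: two coaxial disc flanges of radius 94 mm and thickness 24 mm, joined by a core cylinder of radius 59 mm and height 294 mm. The lower flange rests on z = 0 and the three cylinders share a vertical axis.


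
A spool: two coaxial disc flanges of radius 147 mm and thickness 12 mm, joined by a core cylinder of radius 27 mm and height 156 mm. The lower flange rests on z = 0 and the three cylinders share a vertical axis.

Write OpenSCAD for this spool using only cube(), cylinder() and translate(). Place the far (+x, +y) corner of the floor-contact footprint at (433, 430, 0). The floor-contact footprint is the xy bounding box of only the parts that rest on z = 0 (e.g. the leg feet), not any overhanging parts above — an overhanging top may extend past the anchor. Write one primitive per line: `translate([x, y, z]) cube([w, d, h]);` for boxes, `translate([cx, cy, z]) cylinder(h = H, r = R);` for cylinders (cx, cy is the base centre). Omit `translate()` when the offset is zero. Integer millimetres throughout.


translate([286, 283, 0]) cylinder(h = 12, r = 147);
translate([286, 283, 12]) cylinder(h = 156, r = 27);
translate([286, 283, 168]) cylinder(h = 12, r = 147);


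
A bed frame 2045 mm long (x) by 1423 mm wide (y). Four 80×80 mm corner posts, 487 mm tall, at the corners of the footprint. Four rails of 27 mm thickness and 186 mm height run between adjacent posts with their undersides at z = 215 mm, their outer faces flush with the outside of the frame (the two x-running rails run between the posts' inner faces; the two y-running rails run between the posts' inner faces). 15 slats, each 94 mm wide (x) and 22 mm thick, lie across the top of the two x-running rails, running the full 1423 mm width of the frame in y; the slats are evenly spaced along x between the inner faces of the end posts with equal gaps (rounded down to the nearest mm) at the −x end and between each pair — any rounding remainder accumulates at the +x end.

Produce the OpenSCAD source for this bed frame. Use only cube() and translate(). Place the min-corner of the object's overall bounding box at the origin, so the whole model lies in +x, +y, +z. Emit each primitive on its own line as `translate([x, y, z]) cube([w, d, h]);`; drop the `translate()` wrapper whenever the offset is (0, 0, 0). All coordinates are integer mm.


cube([80, 80, 487]);
translate([0, 1343, 0]) cube([80, 80, 487]);
translate([1965, 0, 0]) cube([80, 80, 487]);
translate([1965, 1343, 0]) cube([80, 80, 487]);
translate([80, 0, 215]) cube([1885, 27, 186]);
translate([80, 1396, 215]) cube([1885, 27, 186]);
translate([0, 80, 215]) cube([27, 1263, 186]);
translate([2018, 80, 215]) cube([27, 1263, 186]);
translate([109, 0, 401]) cube([94, 1423, 22]);
translate([232, 0, 401]) cube([94, 1423, 22]);
translate([355, 0, 401]) cube([94, 1423, 22]);
translate([478, 0, 401]) cube([94, 1423, 22]);
translate([601, 0, 401]) cube([94, 1423, 22]);
translate([724, 0, 401]) cube([94, 1423, 22]);
translate([847, 0, 401]) cube([94, 1423, 22]);
translate([970, 0, 401]) cube([94, 1423, 22]);
translate([1093, 0, 401]) cube([94, 1423, 22]);
translate([1216, 0, 401]) cube([94, 1423, 22]);
translate([1339, 0, 401]) cube([94, 1423, 22]);
translate([1462, 0, 401]) cube([94, 1423, 22]);
translate([1585, 0, 401]) cube([94, 1423, 22]);
translate([1708, 0, 401]) cube([94, 1423, 22]);
translate([1831, 0, 401]) cube([94, 1423, 22]);
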